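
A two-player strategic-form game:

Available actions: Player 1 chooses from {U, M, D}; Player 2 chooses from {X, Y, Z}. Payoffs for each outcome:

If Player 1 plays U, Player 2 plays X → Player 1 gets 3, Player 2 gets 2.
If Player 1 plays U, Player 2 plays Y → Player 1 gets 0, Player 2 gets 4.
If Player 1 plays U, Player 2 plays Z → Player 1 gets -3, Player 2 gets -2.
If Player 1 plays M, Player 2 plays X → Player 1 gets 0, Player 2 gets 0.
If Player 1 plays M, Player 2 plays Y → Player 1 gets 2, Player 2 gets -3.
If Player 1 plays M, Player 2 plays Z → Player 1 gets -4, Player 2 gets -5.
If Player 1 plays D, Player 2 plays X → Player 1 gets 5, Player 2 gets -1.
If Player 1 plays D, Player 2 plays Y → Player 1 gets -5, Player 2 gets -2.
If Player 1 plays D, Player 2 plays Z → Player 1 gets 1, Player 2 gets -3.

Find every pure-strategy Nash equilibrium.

Mark each player's best response to every combination of opponents' strategies; a profile where every player is best-responding is a pure Nash equilibrium.
Player 1 against X: payoffs 3, 0, 5 → best response D.
Player 1 against Y: payoffs 0, 2, -5 → best response M.
Player 1 against Z: payoffs -3, -4, 1 → best response D.
Player 2 against U: payoffs 2, 4, -2 → best response Y.
Player 2 against M: payoffs 0, -3, -5 → best response X.
Player 2 against D: payoffs -1, -2, -3 → best response X.
Mutual best responses: (D, X).

The unique pure-strategy Nash equilibrium is (D, X).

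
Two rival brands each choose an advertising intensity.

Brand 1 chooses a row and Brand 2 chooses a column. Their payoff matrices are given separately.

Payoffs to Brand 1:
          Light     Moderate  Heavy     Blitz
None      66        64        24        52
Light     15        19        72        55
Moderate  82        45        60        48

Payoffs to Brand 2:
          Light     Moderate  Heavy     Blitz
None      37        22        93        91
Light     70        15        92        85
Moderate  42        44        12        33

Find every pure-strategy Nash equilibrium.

The unique pure-strategy Nash equilibrium is (Light, Heavy).

Mark each player's best response to every combination of opponents' strategies; a profile where every player is best-responding is a pure Nash equilibrium.
Brand 1 against Light: payoffs 66, 15, 82 → best response Moderate.
Brand 1 against Moderate: payoffs 64, 19, 45 → best response None.
Brand 1 against Heavy: payoffs 24, 72, 60 → best response Light.
Brand 1 against Blitz: payoffs 52, 55, 48 → best response Light.
Brand 2 against None: payoffs 37, 22, 93, 91 → best response Heavy.
Brand 2 against Light: payoffs 70, 15, 92, 85 → best response Heavy.
Brand 2 against Moderate: payoffs 42, 44, 12, 33 → best response Moderate.
Mutual best responses: (Light, Heavy).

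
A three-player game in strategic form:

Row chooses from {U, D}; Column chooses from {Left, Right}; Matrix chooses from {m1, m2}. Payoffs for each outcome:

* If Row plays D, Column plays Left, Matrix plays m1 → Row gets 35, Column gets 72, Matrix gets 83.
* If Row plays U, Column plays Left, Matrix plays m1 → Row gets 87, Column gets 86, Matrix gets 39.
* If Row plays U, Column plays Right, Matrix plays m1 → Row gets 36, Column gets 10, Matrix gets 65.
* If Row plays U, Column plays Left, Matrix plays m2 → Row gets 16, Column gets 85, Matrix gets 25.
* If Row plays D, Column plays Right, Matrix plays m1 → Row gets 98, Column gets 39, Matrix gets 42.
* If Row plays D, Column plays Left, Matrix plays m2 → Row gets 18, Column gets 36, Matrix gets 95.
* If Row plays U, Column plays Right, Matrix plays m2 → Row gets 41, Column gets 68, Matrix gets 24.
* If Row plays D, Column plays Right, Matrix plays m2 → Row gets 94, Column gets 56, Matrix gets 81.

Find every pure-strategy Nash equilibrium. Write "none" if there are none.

(U, Left, m1): Row gets 87, best alternative 35; Column gets 86, best alternative 10; Matrix gets 39, best alternative 25. No profitable deviation — NE.
(U, Left, m2): Row can switch to D (16 → 18). Not NE.
(U, Right, m1): Row can switch to D (36 → 98). Not NE.
(U, Right, m2): Row can switch to D (41 → 94). Not NE.
(D, Left, m1): Row can switch to U (35 → 87). Not NE.
(D, Left, m2): Column can switch to Right (36 → 56). Not NE.
(D, Right, m1): Column can switch to Left (39 → 72). Not NE.
(D, Right, m2): Row gets 94, best alternative 41; Column gets 56, best alternative 36; Matrix gets 81, best alternative 42. No profitable deviation — NE.

(U, Left, m1); (D, Right, m2)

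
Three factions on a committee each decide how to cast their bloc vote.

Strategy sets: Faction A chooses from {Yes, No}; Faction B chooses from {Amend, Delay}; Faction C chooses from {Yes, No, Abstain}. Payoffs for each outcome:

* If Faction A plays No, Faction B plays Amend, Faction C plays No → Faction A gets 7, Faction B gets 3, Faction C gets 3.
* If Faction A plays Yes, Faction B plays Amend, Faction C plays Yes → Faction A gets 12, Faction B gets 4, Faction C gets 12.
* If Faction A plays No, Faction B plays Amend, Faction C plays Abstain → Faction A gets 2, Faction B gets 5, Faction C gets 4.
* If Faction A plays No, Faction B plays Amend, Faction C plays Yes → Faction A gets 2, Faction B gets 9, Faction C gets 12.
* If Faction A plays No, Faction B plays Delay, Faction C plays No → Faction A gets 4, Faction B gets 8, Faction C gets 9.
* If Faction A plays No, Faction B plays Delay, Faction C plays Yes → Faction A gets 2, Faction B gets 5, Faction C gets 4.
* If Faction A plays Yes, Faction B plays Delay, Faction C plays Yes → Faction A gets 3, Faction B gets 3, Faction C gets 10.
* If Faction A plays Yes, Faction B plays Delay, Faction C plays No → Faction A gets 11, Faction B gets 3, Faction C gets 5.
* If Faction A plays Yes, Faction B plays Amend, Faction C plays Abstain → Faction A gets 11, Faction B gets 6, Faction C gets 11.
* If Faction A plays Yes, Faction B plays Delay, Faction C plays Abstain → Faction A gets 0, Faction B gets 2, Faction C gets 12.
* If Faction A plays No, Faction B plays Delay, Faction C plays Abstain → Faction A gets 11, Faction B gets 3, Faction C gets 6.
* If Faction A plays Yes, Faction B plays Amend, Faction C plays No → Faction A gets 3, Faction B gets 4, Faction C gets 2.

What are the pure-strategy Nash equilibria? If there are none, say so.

(Yes, Amend, Yes)

(Yes, Amend, Yes): Faction A gets 12, best alternative 2; Faction B gets 4, best alternative 3; Faction C gets 12, best alternative 11. No profitable deviation — NE.
(Yes, Amend, No): Faction A can switch to No (3 → 7). Not NE.
(Yes, Amend, Abstain): Faction C can switch to Yes (11 → 12). Not NE.
(Yes, Delay, Yes): Faction B can switch to Amend (3 → 4). Not NE.
(Yes, Delay, No): Faction B can switch to Amend (3 → 4). Not NE.
(Yes, Delay, Abstain): Faction A can switch to No (0 → 11). Not NE.
(No, Amend, Yes): Faction A can switch to Yes (2 → 12). Not NE.
(No, Amend, No): Faction B can switch to Delay (3 → 8). Not NE.
(No, Amend, Abstain): Faction A can switch to Yes (2 → 11). Not NE.
(No, Delay, Yes): Faction A can switch to Yes (2 → 3). Not NE.
(No, Delay, No): Faction A can switch to Yes (4 → 11). Not NE.
(The remaining 1 profile has a profitable deviation by the same check.)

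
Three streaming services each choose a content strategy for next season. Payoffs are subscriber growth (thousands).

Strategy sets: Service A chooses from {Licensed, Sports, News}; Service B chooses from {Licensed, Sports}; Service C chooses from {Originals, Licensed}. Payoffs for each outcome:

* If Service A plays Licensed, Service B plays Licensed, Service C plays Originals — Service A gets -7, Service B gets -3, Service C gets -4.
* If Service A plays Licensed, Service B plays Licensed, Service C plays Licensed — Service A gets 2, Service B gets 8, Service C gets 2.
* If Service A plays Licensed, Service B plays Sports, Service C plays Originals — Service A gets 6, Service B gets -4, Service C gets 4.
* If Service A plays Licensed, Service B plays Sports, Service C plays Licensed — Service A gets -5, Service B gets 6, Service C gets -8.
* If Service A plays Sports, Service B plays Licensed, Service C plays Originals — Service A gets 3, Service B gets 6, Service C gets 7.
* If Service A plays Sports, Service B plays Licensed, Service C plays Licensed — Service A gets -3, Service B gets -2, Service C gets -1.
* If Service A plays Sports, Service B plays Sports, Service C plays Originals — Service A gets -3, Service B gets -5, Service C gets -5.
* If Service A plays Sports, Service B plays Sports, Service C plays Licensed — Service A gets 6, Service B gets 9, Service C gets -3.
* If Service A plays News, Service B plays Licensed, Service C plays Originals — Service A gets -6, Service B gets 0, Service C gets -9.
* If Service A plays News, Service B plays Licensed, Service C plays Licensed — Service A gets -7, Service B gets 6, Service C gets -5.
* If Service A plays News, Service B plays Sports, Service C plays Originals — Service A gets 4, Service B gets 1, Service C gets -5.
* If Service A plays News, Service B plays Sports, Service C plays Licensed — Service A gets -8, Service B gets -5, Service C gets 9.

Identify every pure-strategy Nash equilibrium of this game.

Mark each player's best response to every combination of opponents' strategies; a profile where every player is best-responding is a pure Nash equilibrium.
Service A against (Licensed, Originals): payoffs -7, 3, -6 → best response Sports.
Service A against (Licensed, Licensed): payoffs 2, -3, -7 → best response Licensed.
Service A against (Sports, Originals): payoffs 6, -3, 4 → best response Licensed.
Service A against (Sports, Licensed): payoffs -5, 6, -8 → best response Sports.
Service B against (Licensed, Originals): payoffs -3, -4 → best response Licensed.
Service B against (Licensed, Licensed): payoffs 8, 6 → best response Licensed.
Service B against (Sports, Originals): payoffs 6, -5 → best response Licensed.
Service B against (Sports, Licensed): payoffs -2, 9 → best response Sports.
Service B against (News, Originals): payoffs 0, 1 → best response Sports.
Service B against (News, Licensed): payoffs 6, -5 → best response Licensed.
Service C against (Licensed, Licensed): payoffs -4, 2 → best response Licensed.
Service C against (Licensed, Sports): payoffs 4, -8 → best response Originals.
Service C against (Sports, Licensed): payoffs 7, -1 → best response Originals.
Service C against (Sports, Sports): payoffs -5, -3 → best response Licensed.
Service C against (News, Licensed): payoffs -9, -5 → best response Licensed.
Service C against (News, Sports): payoffs -5, 9 → best response Licensed.
Mutual best responses: (Licensed, Licensed, Licensed); (Sports, Licensed, Originals); (Sports, Sports, Licensed).

The pure Nash equilibria are (Licensed, Licensed, Licensed); (Sports, Licensed, Originals); (Sports, Sports, Licensed).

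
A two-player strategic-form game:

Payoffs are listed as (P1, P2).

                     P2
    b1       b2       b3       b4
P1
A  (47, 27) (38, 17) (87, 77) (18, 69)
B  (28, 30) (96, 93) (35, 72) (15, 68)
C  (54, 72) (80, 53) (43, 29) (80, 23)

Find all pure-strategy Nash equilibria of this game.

For each player, find the best response to each opponent profile; mutual best responses are the pure NE.
P1 against b1: payoffs 47, 28, 54 → best response C.
P1 against b2: payoffs 38, 96, 80 → best response B.
P1 against b3: payoffs 87, 35, 43 → best response A.
P1 against b4: payoffs 18, 15, 80 → best response C.
P2 against A: payoffs 27, 17, 77, 69 → best response b3.
P2 against B: payoffs 30, 93, 72, 68 → best response b2.
P2 against C: payoffs 72, 53, 29, 23 → best response b1.
Mutual best responses: (A, b3); (B, b2); (C, b1).

The pure Nash equilibria are (A, b3), (B, b2), (C, b1).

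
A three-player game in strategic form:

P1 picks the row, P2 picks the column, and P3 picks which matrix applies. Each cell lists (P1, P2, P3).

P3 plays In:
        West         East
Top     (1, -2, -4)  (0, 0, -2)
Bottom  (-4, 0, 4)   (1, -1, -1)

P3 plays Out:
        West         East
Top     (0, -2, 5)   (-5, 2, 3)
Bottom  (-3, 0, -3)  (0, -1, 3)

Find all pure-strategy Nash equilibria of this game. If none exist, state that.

(Top, West, In): P2 can switch to East (-2 → 0). Not NE.
(Top, West, Out): P2 can switch to East (-2 → 2). Not NE.
(Top, East, In): P1 can switch to Bottom (0 → 1). Not NE.
(Top, East, Out): P1 can switch to Bottom (-5 → 0). Not NE.
(Bottom, West, In): P1 can switch to Top (-4 → 1). Not NE.
(Bottom, West, Out): P1 can switch to Top (-3 → 0). Not NE.
(The remaining 2 profiles each have a profitable deviation by the same check.)

There is no pure-strategy Nash equilibrium.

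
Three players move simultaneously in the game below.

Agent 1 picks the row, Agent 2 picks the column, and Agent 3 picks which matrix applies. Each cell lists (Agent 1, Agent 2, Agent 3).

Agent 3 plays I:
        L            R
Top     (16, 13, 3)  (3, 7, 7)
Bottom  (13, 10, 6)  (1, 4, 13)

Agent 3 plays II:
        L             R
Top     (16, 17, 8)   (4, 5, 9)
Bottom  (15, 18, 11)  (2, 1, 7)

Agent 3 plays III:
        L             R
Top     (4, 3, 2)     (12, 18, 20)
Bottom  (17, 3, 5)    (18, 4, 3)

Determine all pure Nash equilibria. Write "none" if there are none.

For each strategy profile, look for a profitable unilateral deviation.
(Top, L, I): Agent 3 can switch to II (3 → 8). Not NE.
(Top, L, II): Agent 1 gets 16, best alternative 15; Agent 2 gets 17, best alternative 5; Agent 3 gets 8, best alternative 3. No profitable deviation — NE.
(Top, L, III): Agent 1 can switch to Bottom (4 → 17). Not NE.
(Top, R, I): Agent 2 can switch to L (7 → 13). Not NE.
(Top, R, II): Agent 2 can switch to L (5 → 17). Not NE.
(Top, R, III): Agent 1 can switch to Bottom (12 → 18). Not NE.
(Bottom, L, I): Agent 1 can switch to Top (13 → 16). Not NE.
(Bottom, L, II): Agent 1 can switch to Top (15 → 16). Not NE.
(Bottom, L, III): Agent 2 can switch to R (3 → 4). Not NE.
(Bottom, R, I): Agent 1 can switch to Top (1 → 3). Not NE.
(Bottom, R, II): Agent 1 can switch to Top (2 → 4). Not NE.
(Bottom, R, III): Agent 3 can switch to I (3 → 13). Not NE.

(Top, L, II)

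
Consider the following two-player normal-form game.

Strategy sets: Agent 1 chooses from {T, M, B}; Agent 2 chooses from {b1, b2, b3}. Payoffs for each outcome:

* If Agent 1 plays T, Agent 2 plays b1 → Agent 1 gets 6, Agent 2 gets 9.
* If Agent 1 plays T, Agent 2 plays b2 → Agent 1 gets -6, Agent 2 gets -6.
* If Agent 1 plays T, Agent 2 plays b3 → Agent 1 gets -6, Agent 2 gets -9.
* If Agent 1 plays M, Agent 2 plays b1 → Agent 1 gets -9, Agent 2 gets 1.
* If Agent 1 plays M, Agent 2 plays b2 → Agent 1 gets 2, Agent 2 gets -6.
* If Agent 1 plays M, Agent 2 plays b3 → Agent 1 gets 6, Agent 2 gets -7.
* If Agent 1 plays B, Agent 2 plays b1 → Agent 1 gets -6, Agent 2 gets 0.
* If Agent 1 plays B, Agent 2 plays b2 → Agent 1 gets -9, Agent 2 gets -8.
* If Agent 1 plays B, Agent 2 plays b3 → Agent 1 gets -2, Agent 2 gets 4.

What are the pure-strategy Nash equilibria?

(T, b1): Agent 1 gets 6, best alternative -6; Agent 2 gets 9, best alternative -6. No profitable deviation — NE.
(T, b2): Agent 1 can switch to M (-6 → 2). Not NE.
(T, b3): Agent 1 can switch to M (-6 → 6). Not NE.
(M, b1): Agent 1 can switch to T (-9 → 6). Not NE.
(M, b2): Agent 2 can switch to b1 (-6 → 1). Not NE.
(M, b3): Agent 2 can switch to b1 (-7 → 1). Not NE.
(B, b1): Agent 1 can switch to T (-6 → 6). Not NE.
(The remaining 2 profiles each have a profitable deviation by the same check.)

The unique pure-strategy Nash equilibrium is (T, b1).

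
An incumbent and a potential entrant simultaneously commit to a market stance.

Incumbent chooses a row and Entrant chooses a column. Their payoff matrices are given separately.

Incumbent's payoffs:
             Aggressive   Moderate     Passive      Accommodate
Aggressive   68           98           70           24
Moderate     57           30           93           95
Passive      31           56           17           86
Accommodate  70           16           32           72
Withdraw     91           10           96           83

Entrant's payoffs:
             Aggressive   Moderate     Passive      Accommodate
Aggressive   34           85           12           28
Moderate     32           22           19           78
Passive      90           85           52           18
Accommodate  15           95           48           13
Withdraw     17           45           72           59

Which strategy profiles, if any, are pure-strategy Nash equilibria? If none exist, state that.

(Aggressive, Aggressive): Incumbent can switch to Accommodate (68 → 70). Not NE.
(Aggressive, Moderate): Incumbent gets 98, best alternative 56; Entrant gets 85, best alternative 34. No profitable deviation — NE.
(Aggressive, Passive): Incumbent can switch to Moderate (70 → 93). Not NE.
(Aggressive, Accommodate): Incumbent can switch to Moderate (24 → 95). Not NE.
(Moderate, Aggressive): Incumbent can switch to Aggressive (57 → 68). Not NE.
(Moderate, Moderate): Incumbent can switch to Aggressive (30 → 98). Not NE.
(Moderate, Passive): Incumbent can switch to Withdraw (93 → 96). Not NE.
(Moderate, Accommodate): Incumbent gets 95, best alternative 86; Entrant gets 78, best alternative 32. No profitable deviation — NE.
(Passive, Aggressive): Incumbent can switch to Aggressive (31 → 68). Not NE.
(Passive, Moderate): Incumbent can switch to Aggressive (56 → 98). Not NE.
(Passive, Passive): Incumbent can switch to Aggressive (17 → 70). Not NE.
(Passive, Accommodate): Incumbent can switch to Moderate (86 → 95). Not NE.
(Accommodate, Aggressive): Incumbent can switch to Withdraw (70 → 91). Not NE.
(Accommodate, Moderate): Incumbent can switch to Aggressive (16 → 98). Not NE.
(Withdraw, Passive): Incumbent gets 96, best alternative 93; Entrant gets 72, best alternative 59. No profitable deviation — NE.
(The remaining 5 profiles each have a profitable deviation by the same check.)

(Aggressive, Moderate); (Moderate, Accommodate); (Withdraw, Passive)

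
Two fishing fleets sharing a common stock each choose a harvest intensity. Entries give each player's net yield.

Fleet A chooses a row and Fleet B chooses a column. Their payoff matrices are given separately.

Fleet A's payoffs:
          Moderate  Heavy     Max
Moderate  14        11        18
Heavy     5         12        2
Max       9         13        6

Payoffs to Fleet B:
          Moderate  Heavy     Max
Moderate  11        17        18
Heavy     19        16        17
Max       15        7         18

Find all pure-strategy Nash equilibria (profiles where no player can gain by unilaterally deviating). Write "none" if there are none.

(Moderate, Moderate): Fleet B can switch to Heavy (11 → 17). Not NE.
(Moderate, Heavy): Fleet A can switch to Heavy (11 → 12). Not NE.
(Moderate, Max): Fleet A gets 18, best alternative 6; Fleet B gets 18, best alternative 17. No profitable deviation — NE.
(Heavy, Moderate): Fleet A can switch to Moderate (5 → 14). Not NE.
(Heavy, Heavy): Fleet A can switch to Max (12 → 13). Not NE.
(Heavy, Max): Fleet A can switch to Moderate (2 → 18). Not NE.
(Max, Moderate): Fleet A can switch to Moderate (9 → 14). Not NE.
(Max, Heavy): Fleet B can switch to Moderate (7 → 15). Not NE.
(Max, Max): Fleet A can switch to Moderate (6 → 18). Not NE.

(Moderate, Max)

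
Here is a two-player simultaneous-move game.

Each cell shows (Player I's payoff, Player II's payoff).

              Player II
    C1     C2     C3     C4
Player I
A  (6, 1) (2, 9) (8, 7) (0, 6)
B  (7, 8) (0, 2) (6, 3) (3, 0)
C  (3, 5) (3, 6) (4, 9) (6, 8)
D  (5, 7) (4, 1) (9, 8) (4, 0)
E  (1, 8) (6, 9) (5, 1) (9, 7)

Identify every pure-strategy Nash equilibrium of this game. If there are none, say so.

Player I against C1: payoffs 6, 7, 3, 5, 1 → best response B.
Player I against C2: payoffs 2, 0, 3, 4, 6 → best response E.
Player I against C3: payoffs 8, 6, 4, 9, 5 → best response D.
Player I against C4: payoffs 0, 3, 6, 4, 9 → best response E.
Player II against A: payoffs 1, 9, 7, 6 → best response C2.
Player II against B: payoffs 8, 2, 3, 0 → best response C1.
Player II against C: payoffs 5, 6, 9, 8 → best response C3.
Player II against D: payoffs 7, 1, 8, 0 → best response C3.
Player II against E: payoffs 8, 9, 1, 7 → best response C2.
Mutual best responses: (B, C1); (D, C3); (E, C2).

(B, C1); (D, C3); (E, C2)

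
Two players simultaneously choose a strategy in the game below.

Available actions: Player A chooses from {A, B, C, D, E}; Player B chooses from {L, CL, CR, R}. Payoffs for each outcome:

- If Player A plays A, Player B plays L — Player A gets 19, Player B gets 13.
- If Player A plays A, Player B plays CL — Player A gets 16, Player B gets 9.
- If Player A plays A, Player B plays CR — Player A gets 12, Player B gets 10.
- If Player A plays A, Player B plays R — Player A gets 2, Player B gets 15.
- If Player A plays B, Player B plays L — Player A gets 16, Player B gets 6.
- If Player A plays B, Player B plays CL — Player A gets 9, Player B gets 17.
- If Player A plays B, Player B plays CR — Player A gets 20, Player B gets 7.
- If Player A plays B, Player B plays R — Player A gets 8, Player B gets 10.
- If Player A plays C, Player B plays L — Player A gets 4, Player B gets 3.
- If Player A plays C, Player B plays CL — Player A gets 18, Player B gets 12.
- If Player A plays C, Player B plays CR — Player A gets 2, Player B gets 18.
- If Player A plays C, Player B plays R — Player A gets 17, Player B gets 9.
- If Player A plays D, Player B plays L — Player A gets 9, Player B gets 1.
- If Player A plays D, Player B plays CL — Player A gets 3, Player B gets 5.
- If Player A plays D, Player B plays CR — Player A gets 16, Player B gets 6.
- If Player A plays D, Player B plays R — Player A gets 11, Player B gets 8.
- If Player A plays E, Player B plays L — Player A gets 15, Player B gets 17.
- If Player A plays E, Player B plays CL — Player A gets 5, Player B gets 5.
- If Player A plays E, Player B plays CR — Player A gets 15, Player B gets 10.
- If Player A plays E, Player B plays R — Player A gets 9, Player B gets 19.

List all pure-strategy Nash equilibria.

Player A against L: payoffs 19, 16, 4, 9, 15 → best response A.
Player A against CL: payoffs 16, 9, 18, 3, 5 → best response C.
Player A against CR: payoffs 12, 20, 2, 16, 15 → best response B.
Player A against R: payoffs 2, 8, 17, 11, 9 → best response C.
Player B against A: payoffs 13, 9, 10, 15 → best response R.
Player B against B: payoffs 6, 17, 7, 10 → best response CL.
Player B against C: payoffs 3, 12, 18, 9 → best response CR.
Player B against D: payoffs 1, 5, 6, 8 → best response R.
Player B against E: payoffs 17, 5, 10, 19 → best response R.
No profile is a mutual best response for all players.

No pure-strategy Nash equilibrium.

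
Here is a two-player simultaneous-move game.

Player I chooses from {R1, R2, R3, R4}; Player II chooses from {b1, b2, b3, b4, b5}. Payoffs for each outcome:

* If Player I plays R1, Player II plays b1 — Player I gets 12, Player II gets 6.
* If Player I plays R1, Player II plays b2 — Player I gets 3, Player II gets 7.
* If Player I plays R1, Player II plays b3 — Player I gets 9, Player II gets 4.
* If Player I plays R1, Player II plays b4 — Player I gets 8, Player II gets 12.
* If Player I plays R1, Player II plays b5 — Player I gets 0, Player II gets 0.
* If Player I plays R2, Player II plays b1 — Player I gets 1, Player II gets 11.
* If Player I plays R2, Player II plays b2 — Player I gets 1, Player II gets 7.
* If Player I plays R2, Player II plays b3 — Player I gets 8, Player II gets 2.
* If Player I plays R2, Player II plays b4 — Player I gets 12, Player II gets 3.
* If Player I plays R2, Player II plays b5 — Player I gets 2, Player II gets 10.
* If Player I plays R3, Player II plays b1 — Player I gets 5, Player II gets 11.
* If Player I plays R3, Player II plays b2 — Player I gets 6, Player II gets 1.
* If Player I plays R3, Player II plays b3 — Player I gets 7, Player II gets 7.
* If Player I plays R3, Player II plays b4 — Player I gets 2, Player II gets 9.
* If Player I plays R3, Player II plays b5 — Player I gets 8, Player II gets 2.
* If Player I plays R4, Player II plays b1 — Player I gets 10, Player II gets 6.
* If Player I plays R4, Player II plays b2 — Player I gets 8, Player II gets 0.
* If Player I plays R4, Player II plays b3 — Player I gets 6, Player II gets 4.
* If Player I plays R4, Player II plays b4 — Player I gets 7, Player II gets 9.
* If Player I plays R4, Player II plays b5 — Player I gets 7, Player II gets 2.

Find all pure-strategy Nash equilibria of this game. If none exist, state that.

No pure-strategy Nash equilibrium.

For each strategy profile, look for a profitable unilateral deviation.
(R1, b1): Player II can switch to b2 (6 → 7). Not NE.
(R1, b2): Player I can switch to R3 (3 → 6). Not NE.
(R1, b3): Player II can switch to b1 (4 → 6). Not NE.
(R1, b4): Player I can switch to R2 (8 → 12). Not NE.
(R1, b5): Player I can switch to R2 (0 → 2). Not NE.
(R2, b1): Player I can switch to R1 (1 → 12). Not NE.
(The remaining 14 profiles each have a profitable deviation by the same check.)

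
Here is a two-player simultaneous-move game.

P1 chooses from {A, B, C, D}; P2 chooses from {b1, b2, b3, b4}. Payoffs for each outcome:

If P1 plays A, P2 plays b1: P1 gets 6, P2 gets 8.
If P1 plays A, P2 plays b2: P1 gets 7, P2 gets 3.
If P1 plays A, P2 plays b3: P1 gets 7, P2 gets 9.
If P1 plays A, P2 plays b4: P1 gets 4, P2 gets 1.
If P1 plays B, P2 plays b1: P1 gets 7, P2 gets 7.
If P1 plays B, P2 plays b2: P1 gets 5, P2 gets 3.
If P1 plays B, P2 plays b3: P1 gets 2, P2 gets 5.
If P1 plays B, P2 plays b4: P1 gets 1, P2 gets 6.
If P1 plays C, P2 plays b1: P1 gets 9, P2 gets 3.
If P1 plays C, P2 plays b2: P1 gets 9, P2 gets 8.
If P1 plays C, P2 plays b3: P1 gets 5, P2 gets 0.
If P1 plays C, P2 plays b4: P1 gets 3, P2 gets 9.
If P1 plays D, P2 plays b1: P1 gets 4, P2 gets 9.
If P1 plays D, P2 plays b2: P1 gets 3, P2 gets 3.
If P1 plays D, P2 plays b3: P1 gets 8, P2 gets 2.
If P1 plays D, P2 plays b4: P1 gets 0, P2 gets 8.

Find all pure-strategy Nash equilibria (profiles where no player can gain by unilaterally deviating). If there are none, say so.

There is no pure-strategy Nash equilibrium.

P1 against b1: payoffs 6, 7, 9, 4 → best response C.
P1 against b2: payoffs 7, 5, 9, 3 → best response C.
P1 against b3: payoffs 7, 2, 5, 8 → best response D.
P1 against b4: payoffs 4, 1, 3, 0 → best response A.
P2 against A: payoffs 8, 3, 9, 1 → best response b3.
P2 against B: payoffs 7, 3, 5, 6 → best response b1.
P2 against C: payoffs 3, 8, 0, 9 → best response b4.
P2 against D: payoffs 9, 3, 2, 8 → best response b1.
No profile is a mutual best response for all players.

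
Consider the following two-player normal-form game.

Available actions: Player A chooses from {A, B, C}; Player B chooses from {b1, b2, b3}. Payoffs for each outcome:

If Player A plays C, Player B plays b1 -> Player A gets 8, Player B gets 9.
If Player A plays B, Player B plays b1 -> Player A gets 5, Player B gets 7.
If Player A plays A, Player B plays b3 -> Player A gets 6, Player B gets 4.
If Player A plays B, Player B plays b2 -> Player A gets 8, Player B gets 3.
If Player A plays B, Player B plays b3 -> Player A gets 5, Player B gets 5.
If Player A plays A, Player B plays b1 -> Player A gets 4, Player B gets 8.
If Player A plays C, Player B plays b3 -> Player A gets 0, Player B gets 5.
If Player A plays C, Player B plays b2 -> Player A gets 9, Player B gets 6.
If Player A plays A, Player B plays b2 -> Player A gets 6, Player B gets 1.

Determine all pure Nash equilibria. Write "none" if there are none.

Pure NE: (C, b1)

(A, b1): Player A can switch to B (4 → 5). Not NE.
(A, b2): Player A can switch to B (6 → 8). Not NE.
(A, b3): Player B can switch to b1 (4 → 8). Not NE.
(B, b1): Player A can switch to C (5 → 8). Not NE.
(B, b2): Player A can switch to C (8 → 9). Not NE.
(B, b3): Player A can switch to A (5 → 6). Not NE.
(C, b1): Player A gets 8, best alternative 5; Player B gets 9, best alternative 6. No profitable deviation — NE.
(C, b2): Player B can switch to b1 (6 → 9). Not NE.
(C, b3): Player A can switch to A (0 → 6). Not NE.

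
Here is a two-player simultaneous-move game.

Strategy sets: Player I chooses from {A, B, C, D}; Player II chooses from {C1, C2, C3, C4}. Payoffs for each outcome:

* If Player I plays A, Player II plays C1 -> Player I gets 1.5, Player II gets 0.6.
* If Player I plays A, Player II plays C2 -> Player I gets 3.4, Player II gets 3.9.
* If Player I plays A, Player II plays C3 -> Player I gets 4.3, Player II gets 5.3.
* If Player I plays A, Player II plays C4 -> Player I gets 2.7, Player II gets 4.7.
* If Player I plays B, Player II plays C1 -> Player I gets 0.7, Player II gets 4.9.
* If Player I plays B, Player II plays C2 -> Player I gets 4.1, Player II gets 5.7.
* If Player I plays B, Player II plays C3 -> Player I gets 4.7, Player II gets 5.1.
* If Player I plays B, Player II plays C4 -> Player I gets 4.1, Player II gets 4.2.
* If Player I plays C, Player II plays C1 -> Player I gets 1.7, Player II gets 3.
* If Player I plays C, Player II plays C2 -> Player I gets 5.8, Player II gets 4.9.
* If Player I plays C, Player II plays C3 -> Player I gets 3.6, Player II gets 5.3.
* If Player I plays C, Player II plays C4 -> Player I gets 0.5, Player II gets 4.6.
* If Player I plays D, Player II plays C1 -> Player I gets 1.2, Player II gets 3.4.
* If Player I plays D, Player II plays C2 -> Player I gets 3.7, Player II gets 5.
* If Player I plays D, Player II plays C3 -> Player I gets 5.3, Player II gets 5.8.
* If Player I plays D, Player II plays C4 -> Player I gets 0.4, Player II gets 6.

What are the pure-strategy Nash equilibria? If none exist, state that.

(A, C1): Player I can switch to C (1.5 → 1.7). Not NE.
(A, C2): Player I can switch to B (3.4 → 4.1). Not NE.
(A, C3): Player I can switch to B (4.3 → 4.7). Not NE.
(A, C4): Player I can switch to B (2.7 → 4.1). Not NE.
(B, C1): Player I can switch to A (0.7 → 1.5). Not NE.
(B, C2): Player I can switch to C (4.1 → 5.8). Not NE.
(B, C3): Player I can switch to D (4.7 → 5.3). Not NE.
(B, C4): Player II can switch to C1 (4.2 → 4.9). Not NE.
(C, C1): Player II can switch to C2 (3 → 4.9). Not NE.
(C, C2): Player II can switch to C3 (4.9 → 5.3). Not NE.
(C, C3): Player I can switch to A (3.6 → 4.3). Not NE.
(C, C4): Player I can switch to A (0.5 → 2.7). Not NE.
(The remaining 4 profiles each have a profitable deviation by the same check.)

There is no pure-strategy Nash equilibrium.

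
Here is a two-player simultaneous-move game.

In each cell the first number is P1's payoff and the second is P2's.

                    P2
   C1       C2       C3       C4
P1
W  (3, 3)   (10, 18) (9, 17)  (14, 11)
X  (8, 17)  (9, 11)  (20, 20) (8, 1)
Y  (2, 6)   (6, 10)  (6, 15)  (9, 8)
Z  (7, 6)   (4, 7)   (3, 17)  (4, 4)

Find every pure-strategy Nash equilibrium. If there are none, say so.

(W, C1): P1 can switch to X (3 → 8). Not NE.
(W, C2): P1 gets 10, best alternative 9; P2 gets 18, best alternative 17. No profitable deviation — NE.
(W, C3): P1 can switch to X (9 → 20). Not NE.
(W, C4): P2 can switch to C2 (11 → 18). Not NE.
(X, C1): P2 can switch to C3 (17 → 20). Not NE.
(X, C2): P1 can switch to W (9 → 10). Not NE.
(X, C3): P1 gets 20, best alternative 9; P2 gets 20, best alternative 17. No profitable deviation — NE.
(X, C4): P1 can switch to W (8 → 14). Not NE.
(Y, C1): P1 can switch to W (2 → 3). Not NE.
(Y, C2): P1 can switch to W (6 → 10). Not NE.
(The remaining 6 profiles each have a profitable deviation by the same check.)

Pure-strategy Nash equilibria: (W, C2) and (X, C3)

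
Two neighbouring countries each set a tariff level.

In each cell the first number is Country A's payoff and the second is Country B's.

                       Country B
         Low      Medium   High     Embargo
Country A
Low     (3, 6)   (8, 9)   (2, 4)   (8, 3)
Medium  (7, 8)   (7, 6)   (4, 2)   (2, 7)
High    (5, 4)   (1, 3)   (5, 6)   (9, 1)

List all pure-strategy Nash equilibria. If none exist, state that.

(Low, Medium) and (Medium, Low) and (High, High)

Country A against Low: payoffs 3, 7, 5 → best response Medium.
Country A against Medium: payoffs 8, 7, 1 → best response Low.
Country A against High: payoffs 2, 4, 5 → best response High.
Country A against Embargo: payoffs 8, 2, 9 → best response High.
Country B against Low: payoffs 6, 9, 4, 3 → best response Medium.
Country B against Medium: payoffs 8, 6, 2, 7 → best response Low.
Country B against High: payoffs 4, 3, 6, 1 → best response High.
Mutual best responses: (Low, Medium); (Medium, Low); (High, High).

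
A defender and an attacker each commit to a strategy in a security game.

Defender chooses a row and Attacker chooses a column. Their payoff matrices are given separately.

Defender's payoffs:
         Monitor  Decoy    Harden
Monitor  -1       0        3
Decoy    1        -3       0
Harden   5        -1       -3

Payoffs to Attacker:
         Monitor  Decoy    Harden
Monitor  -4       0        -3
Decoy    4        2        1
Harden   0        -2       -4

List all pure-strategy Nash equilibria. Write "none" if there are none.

For each strategy profile, look for a profitable unilateral deviation.
(Monitor, Monitor): Defender can switch to Decoy (-1 → 1). Not NE.
(Monitor, Decoy): Defender gets 0, best alternative -1; Attacker gets 0, best alternative -3. No profitable deviation — NE.
(Monitor, Harden): Attacker can switch to Decoy (-3 → 0). Not NE.
(Decoy, Monitor): Defender can switch to Harden (1 → 5). Not NE.
(Decoy, Decoy): Defender can switch to Monitor (-3 → 0). Not NE.
(Decoy, Harden): Defender can switch to Monitor (0 → 3). Not NE.
(Harden, Monitor): Defender gets 5, best alternative 1; Attacker gets 0, best alternative -2. No profitable deviation — NE.
(Harden, Decoy): Defender can switch to Monitor (-1 → 0). Not NE.
(Harden, Harden): Defender can switch to Monitor (-3 → 3). Not NE.

The pure Nash equilibria are (Monitor, Decoy); (Harden, Monitor).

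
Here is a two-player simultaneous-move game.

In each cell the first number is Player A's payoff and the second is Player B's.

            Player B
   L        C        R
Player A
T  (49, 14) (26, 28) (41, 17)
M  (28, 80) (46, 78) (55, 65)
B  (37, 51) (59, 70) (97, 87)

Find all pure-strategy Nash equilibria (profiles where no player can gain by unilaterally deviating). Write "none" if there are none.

The unique pure-strategy Nash equilibrium is (B, R).

Player A against L: payoffs 49, 28, 37 → best response T.
Player A against C: payoffs 26, 46, 59 → best response B.
Player A against R: payoffs 41, 55, 97 → best response B.
Player B against T: payoffs 14, 28, 17 → best response C.
Player B against M: payoffs 80, 78, 65 → best response L.
Player B against B: payoffs 51, 70, 87 → best response R.
Mutual best responses: (B, R).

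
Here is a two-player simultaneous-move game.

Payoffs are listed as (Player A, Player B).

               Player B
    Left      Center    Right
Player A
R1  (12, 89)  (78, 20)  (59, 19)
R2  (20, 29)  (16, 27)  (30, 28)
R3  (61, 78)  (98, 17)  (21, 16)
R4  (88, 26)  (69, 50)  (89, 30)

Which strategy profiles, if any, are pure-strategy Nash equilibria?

There is no pure-strategy Nash equilibrium.

(R1, Left): Player A can switch to R2 (12 → 20). Not NE.
(R1, Center): Player A can switch to R3 (78 → 98). Not NE.
(R1, Right): Player A can switch to R4 (59 → 89). Not NE.
(R2, Left): Player A can switch to R3 (20 → 61). Not NE.
(R2, Center): Player A can switch to R1 (16 → 78). Not NE.
(R2, Right): Player A can switch to R1 (30 → 59). Not NE.
(The remaining 6 profiles each have a profitable deviation by the same check.)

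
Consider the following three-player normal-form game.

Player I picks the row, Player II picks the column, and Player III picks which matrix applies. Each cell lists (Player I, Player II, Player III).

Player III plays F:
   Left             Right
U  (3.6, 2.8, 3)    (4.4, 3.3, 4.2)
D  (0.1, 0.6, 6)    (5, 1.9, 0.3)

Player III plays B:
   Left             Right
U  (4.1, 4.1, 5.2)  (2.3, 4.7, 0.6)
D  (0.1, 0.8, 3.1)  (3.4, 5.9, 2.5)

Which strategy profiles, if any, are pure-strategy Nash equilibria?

Player I against (Left, F): payoffs 3.6, 0.1 → best response U.
Player I against (Left, B): payoffs 4.1, 0.1 → best response U.
Player I against (Right, F): payoffs 4.4, 5 → best response D.
Player I against (Right, B): payoffs 2.3, 3.4 → best response D.
Player II against (U, F): payoffs 2.8, 3.3 → best response Right.
Player II against (U, B): payoffs 4.1, 4.7 → best response Right.
Player II against (D, F): payoffs 0.6, 1.9 → best response Right.
Player II against (D, B): payoffs 0.8, 5.9 → best response Right.
Player III against (U, Left): payoffs 3, 5.2 → best response B.
Player III against (U, Right): payoffs 4.2, 0.6 → best response F.
Player III against (D, Left): payoffs 6, 3.1 → best response F.
Player III against (D, Right): payoffs 0.3, 2.5 → best response B.
Mutual best responses: (D, Right, B).

(D, Right, B)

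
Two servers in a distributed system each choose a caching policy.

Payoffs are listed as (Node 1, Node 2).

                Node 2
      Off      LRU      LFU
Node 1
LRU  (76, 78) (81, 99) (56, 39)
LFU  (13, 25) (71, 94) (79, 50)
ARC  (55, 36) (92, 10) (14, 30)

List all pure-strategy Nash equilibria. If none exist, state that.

Node 1 against Off: payoffs 76, 13, 55 → best response LRU.
Node 1 against LRU: payoffs 81, 71, 92 → best response ARC.
Node 1 against LFU: payoffs 56, 79, 14 → best response LFU.
Node 2 against LRU: payoffs 78, 99, 39 → best response LRU.
Node 2 against LFU: payoffs 25, 94, 50 → best response LRU.
Node 2 against ARC: payoffs 36, 10, 30 → best response Off.
No profile is a mutual best response for all players.

none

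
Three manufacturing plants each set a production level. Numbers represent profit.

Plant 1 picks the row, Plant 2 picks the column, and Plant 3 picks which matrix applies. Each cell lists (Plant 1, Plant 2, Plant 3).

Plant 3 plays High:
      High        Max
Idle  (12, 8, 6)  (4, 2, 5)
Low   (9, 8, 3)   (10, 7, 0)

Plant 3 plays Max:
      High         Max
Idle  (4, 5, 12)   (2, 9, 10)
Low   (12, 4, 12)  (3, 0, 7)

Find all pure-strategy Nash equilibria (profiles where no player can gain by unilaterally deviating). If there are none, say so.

The unique pure-strategy Nash equilibrium is (Low, High, Max).

Check each profile: it is a Nash equilibrium iff no player can strictly gain by switching unilaterally.
(Idle, High, High): Plant 3 can switch to Max (6 → 12). Not NE.
(Idle, High, Max): Plant 1 can switch to Low (4 → 12). Not NE.
(Idle, Max, High): Plant 1 can switch to Low (4 → 10). Not NE.
(Idle, Max, Max): Plant 1 can switch to Low (2 → 3). Not NE.
(Low, High, High): Plant 1 can switch to Idle (9 → 12). Not NE.
(Low, High, Max): Plant 1 gets 12, best alternative 4; Plant 2 gets 4, best alternative 0; Plant 3 gets 12, best alternative 3. No profitable deviation — NE.
(Low, Max, High): Plant 2 can switch to High (7 → 8). Not NE.
(The remaining 1 profile has a profitable deviation by the same check.)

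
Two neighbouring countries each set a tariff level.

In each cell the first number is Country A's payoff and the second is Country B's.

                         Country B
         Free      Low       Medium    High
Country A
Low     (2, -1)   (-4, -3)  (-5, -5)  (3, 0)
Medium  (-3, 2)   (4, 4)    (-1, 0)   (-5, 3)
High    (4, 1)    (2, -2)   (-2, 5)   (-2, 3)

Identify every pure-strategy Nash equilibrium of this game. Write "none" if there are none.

Pure-strategy Nash equilibria: (Low, High); (Medium, Low)

Check each profile: it is a Nash equilibrium iff no player can strictly gain by switching unilaterally.
(Low, Free): Country A can switch to High (2 → 4). Not NE.
(Low, Low): Country A can switch to Medium (-4 → 4). Not NE.
(Low, Medium): Country A can switch to Medium (-5 → -1). Not NE.
(Low, High): Country A gets 3, best alternative -2; Country B gets 0, best alternative -1. No profitable deviation — NE.
(Medium, Free): Country A can switch to Low (-3 → 2). Not NE.
(Medium, Low): Country A gets 4, best alternative 2; Country B gets 4, best alternative 3. No profitable deviation — NE.
(Medium, Medium): Country B can switch to Free (0 → 2). Not NE.
(Medium, High): Country A can switch to Low (-5 → 3). Not NE.
(High, Free): Country B can switch to Medium (1 → 5). Not NE.
(High, Low): Country A can switch to Medium (2 → 4). Not NE.
(High, Medium): Country A can switch to Medium (-2 → -1). Not NE.
(High, High): Country A can switch to Low (-2 → 3). Not NE.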